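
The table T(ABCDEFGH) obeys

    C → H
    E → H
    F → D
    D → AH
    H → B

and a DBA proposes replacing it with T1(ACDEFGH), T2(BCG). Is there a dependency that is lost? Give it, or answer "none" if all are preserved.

Check H → B: no single fragment contains all of {BH}, and the restricted closure of {H} across the fragments never reaches {B}.
C → H is preserved.
E → H is preserved.
F → D is preserved.
D → AH is preserved.

H → B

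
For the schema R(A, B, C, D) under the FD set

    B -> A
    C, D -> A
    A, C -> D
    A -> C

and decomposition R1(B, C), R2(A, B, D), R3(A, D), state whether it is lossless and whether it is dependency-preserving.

Lossless test (chase): Rows 1 and 2 agree on B; apply B→A and equate their A entries. Rows 1 and 2 agree on A; apply A→C and equate their C entries. Rows 1 and 3 agree on A; apply A→C and equate their C entries. Rows 1 and 2 agree on A, C; apply A, C→D and equate their D entries. Row 1 is now all distinguished symbols — the join is lossless.
Dependency preservation: the restricted closure of {C, D} across the fragments never reaches {A}, so C, D → A cannot be enforced without a join — not preserved.

lossless but not dependency-preserving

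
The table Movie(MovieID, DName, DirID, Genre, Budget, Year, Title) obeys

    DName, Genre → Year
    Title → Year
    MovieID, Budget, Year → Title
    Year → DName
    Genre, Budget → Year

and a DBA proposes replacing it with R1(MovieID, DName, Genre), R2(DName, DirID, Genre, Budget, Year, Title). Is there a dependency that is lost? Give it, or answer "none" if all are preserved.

MovieID, Budget, Year → Title

Check MovieID, Budget, Year → Title: no single fragment contains all of {MovieID, Budget, Year, Title}, and the restricted closure of {MovieID, Budget, Year} across the fragments never reaches {Title}.
DName, Genre → Year is preserved.
Title → Year is preserved.
Year → DName is preserved.
Genre, Budget → Year is preserved.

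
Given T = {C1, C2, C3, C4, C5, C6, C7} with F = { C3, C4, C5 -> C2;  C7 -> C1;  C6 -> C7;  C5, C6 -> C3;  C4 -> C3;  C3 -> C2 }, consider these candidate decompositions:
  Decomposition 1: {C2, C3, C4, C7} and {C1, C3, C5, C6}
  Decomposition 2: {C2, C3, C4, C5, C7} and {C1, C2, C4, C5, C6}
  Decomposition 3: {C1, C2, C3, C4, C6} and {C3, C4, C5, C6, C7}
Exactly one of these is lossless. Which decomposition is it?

Decomposition 3

Decomposition 1: common = {C3}, closure = {C2, C3} → lossy.
Decomposition 2: common = {C2, C4, C5}, closure = {C2, C3, C4, C5} → lossy.
Decomposition 3: common = {C3, C4, C6}, closure = {C1, C2, C3, C4, C6, C7} → lossless.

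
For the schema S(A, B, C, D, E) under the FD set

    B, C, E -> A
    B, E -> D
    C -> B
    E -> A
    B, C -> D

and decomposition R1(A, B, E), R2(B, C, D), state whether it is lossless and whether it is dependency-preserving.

Lossless test: (B)⁺ = {B}, which is a superkey of neither fragment — lossy.
Dependency preservation: the restricted closure of {B, E} across the fragments never reaches {D}, so B, E → D cannot be enforced without a join — not preserved.

lossy and not dependency-preserving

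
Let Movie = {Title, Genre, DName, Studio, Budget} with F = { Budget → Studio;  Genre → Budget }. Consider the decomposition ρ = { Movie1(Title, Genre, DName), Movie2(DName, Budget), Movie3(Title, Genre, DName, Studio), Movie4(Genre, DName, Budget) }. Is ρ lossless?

Chase test. Columns are Title, Genre, DName, Studio, Budget; row i has aⱼ where attribute j ∈ Moviei, else bᵢⱼ.
Initial tableau (one row per fragment):
  row 1: a1 a2 a3 b14 b15
  row 2: b21 b22 a3 b24 a5
  row 3: a1 a2 a3 a4 b35
  row 4: b41 a2 a3 b44 a5
Rows 2 and 4 agree on Budget; apply Budget→Studio and equate their Studio entries.
Rows 1 and 3 agree on Genre; apply Genre→Budget and equate their Budget entries.
Rows 1 and 4 agree on Genre; apply Genre→Budget and equate their Budget entries.
Rows 1 and 2 agree on Budget; apply Budget→Studio and equate their Studio entries.
Rows 1 and 3 agree on Budget; apply Budget→Studio and equate their Studio entries.
Row 1 is now all distinguished symbols — the join is lossless.

Yes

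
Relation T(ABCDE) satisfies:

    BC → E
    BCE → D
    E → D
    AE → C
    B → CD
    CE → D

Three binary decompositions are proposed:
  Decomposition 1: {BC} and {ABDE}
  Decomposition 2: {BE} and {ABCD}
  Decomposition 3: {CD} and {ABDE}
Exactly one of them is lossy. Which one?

Decomposition 3

Decomposition 1: common = {B}, closure = {BCDE} → lossless.
Decomposition 2: common = {B}, closure = {BCDE} → lossless.
Decomposition 3: common = {D}, closure = {D} → lossy.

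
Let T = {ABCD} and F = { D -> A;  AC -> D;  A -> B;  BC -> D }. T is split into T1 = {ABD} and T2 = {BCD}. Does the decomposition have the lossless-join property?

Yes

Common attributes: T1 ∩ T2 = {BD}.
Closure of {BD}: D → A applies, adding A. So (BD)⁺ = {ABD}.
This closure contains every attribute of T1, so T1 ∩ T2 → T1. The join is lossless.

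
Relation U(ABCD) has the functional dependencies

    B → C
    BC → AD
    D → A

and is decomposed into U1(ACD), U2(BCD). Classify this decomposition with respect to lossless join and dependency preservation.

lossless and dependency-preserving

Lossless test: (CD)⁺ = {ACD}, which contains all of one fragment — lossless.
Dependency preservation: BC → AD is not contained in any single fragment, but the restricted closure of its left-hand side across the fragments still reaches the right-hand side; the remaining FDs each lie inside some fragment. All dependencies are preserved.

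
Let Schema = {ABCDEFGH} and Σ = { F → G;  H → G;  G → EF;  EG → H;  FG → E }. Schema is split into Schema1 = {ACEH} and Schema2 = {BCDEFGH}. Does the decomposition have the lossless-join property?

Common attributes: Schema1 ∩ Schema2 = {CEH}.
Closure of {CEH}: H → G applies, adding G; G → EF applies, adding F. So (CEH)⁺ = {CEFGH}.
The closure contains neither all of Schema1 = {ACEH} nor all of Schema2 = {BCDEFGH}, so the common attributes are not a superkey of either fragment. The join is lossy.

No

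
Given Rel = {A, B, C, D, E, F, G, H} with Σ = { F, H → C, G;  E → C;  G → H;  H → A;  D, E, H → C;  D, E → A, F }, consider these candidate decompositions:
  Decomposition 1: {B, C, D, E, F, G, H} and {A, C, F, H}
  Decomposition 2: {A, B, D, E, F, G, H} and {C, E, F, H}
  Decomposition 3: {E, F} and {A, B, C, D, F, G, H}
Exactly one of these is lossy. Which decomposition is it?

Decomposition 3

Decomposition 1: common = {C, F, H}, closure = {A, C, F, G, H} → lossless.
Decomposition 2: common = {E, F, H}, closure = {A, C, E, F, G, H} → lossless.
Decomposition 3: common = {F}, closure = {F} → lossy.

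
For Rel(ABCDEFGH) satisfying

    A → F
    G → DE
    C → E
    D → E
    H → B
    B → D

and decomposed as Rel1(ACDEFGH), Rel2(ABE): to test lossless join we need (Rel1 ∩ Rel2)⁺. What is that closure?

AEF

Rel1 ∩ Rel2 = {AE}.
A → F applies, adding F
Closure: {AEF}.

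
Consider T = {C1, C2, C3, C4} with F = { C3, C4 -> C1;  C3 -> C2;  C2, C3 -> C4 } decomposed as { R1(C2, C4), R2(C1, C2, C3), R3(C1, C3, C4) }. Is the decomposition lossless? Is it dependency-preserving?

Lossless test (chase): Rows 2 and 3 agree on C3; apply C3→C2 and equate their C2 entries. Rows 2 and 3 agree on C2, C3; apply C2, C3→C4 and equate their C4 entries. Row 2 is now all distinguished symbols — the join is lossless.
Dependency preservation: C2, C3 → C4 is not contained in any single fragment, but the restricted closure of its left-hand side across the fragments still reaches the right-hand side; the remaining FDs each lie inside some fragment. All dependencies are preserved.

lossless and dependency-preserving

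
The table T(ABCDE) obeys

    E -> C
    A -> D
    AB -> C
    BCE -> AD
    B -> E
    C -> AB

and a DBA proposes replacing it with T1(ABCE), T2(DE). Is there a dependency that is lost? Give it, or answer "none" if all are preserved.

A -> D

Check A → D: no single fragment contains all of {AD}, and the restricted closure of {A} across the fragments never reaches {D}.
E → C is preserved.
AB → C is preserved.
BCE → AD is preserved.
B → E is preserved.
C → AB is preserved.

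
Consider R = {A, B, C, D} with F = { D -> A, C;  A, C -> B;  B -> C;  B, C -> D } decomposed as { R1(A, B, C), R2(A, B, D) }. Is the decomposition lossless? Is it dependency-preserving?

Lossless test: (A, B)⁺ = {A, B, C, D}, which contains all of one fragment — lossless.
Dependency preservation: D → A, C; B, C → D are not contained in any single fragment, but the restricted closure of each left-hand side across the fragments still reaches the right-hand side; the remaining FDs each lie inside some fragment. All dependencies are preserved.

lossless and dependency-preserving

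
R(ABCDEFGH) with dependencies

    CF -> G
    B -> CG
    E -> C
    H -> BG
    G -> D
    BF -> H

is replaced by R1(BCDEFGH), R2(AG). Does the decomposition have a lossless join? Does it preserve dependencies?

Lossless test: (G)⁺ = {DG}, which is a superkey of neither fragment — lossy.
Dependency preservation: every FD's attributes lie within a single fragment, so each can be enforced locally — preserved.

lossy but dependency-preserving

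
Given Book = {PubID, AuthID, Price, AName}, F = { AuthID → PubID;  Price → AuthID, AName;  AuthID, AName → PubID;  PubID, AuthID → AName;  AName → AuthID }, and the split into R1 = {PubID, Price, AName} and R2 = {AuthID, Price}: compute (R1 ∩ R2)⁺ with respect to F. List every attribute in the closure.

R1 ∩ R2 = {Price}.
Price → AuthID, AName applies, adding AuthID, AName
AuthID, AName → PubID applies, adding PubID
Closure: {PubID, AuthID, Price, AName}.

PubID, AuthID, Price, AName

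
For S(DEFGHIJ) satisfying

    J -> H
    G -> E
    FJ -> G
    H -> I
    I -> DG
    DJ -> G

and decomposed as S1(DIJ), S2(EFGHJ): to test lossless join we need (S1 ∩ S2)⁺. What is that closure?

S1 ∩ S2 = {J}.
J → H applies, adding H
H → I applies, adding I
I → DG applies, adding DG
G → E applies, adding E
Closure: {DEGHIJ}.

DEGHIJ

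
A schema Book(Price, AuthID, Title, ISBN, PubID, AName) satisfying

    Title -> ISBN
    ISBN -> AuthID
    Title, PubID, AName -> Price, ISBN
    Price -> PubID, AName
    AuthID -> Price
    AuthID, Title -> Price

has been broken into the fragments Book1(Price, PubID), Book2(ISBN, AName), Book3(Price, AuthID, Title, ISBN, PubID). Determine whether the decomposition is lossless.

Yes

Chase test. Columns are Price, AuthID, Title, ISBN, PubID, AName; row i has aⱼ where attribute j ∈ Booki, else bᵢⱼ.
Initial tableau (one row per fragment):
  row 1: a1 b12 b13 b14 a5 b16
  row 2: b21 b22 b23 a4 b25 a6
  row 3: a1 a2 a3 a4 a5 b36
Rows 2 and 3 agree on ISBN; apply ISBN→AuthID and equate their AuthID entries.
Rows 1 and 3 agree on Price; apply Price→PubID, AName and equate their PubID, AName entries.
Rows 2 and 3 agree on AuthID; apply AuthID→Price and equate their Price entries.
Rows 1 and 2 agree on Price; apply Price→PubID, AName and equate their PubID, AName entries.
Row 3 is now all distinguished symbols — the join is lossless.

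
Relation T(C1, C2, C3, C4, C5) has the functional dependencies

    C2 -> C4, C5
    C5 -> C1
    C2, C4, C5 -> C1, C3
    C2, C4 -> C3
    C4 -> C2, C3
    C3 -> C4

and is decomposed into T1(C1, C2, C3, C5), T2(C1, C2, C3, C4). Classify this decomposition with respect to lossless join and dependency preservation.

Lossless test: (C1, C2, C3)⁺ = {C1, C2, C3, C4, C5}, which contains all of one fragment — lossless.
Dependency preservation: C2 → C4, C5; C2, C4, C5 → C1, C3 are not contained in any single fragment, but the restricted closure of each left-hand side across the fragments still reaches the right-hand side; the remaining FDs each lie inside some fragment. All dependencies are preserved.

lossless and dependency-preserving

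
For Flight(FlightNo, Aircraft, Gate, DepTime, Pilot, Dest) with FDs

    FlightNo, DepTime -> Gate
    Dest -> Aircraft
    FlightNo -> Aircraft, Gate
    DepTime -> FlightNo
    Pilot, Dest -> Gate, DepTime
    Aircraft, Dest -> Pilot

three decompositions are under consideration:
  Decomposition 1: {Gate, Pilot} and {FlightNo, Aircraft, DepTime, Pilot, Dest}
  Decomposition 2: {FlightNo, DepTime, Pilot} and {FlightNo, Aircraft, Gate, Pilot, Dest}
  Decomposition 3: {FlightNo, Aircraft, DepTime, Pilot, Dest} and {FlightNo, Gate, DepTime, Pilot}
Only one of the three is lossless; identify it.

Decomposition 3

Decomposition 1: common = {Pilot}, closure = {Pilot} → lossy.
Decomposition 2: common = {FlightNo, Pilot}, closure = {FlightNo, Aircraft, Gate, Pilot} → lossy.
Decomposition 3: common = {FlightNo, DepTime, Pilot}, closure = {FlightNo, Aircraft, Gate, DepTime, Pilot} → lossless.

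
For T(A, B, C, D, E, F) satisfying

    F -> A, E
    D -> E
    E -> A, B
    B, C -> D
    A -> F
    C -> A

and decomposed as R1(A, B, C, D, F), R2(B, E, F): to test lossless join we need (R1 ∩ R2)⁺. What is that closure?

R1 ∩ R2 = {B, F}.
F → A, E applies, adding A, E
Closure: {A, B, E, F}.

A, B, E, F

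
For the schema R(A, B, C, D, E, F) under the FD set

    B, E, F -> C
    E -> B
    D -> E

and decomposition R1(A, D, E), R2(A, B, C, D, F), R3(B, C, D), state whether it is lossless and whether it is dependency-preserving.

lossless but not dependency-preserving

Lossless test (chase): Rows 1 and 2 agree on D; apply D→E and equate their E entries. Rows 1 and 3 agree on D; apply D→E and equate their E entries. Rows 1 and 2 agree on E; apply E→B and equate their B entries. Row 2 is now all distinguished symbols — the join is lossless.
Dependency preservation: the restricted closure of {B, E, F} across the fragments never reaches {C}, so B, E, F → C cannot be enforced without a join — not preserved.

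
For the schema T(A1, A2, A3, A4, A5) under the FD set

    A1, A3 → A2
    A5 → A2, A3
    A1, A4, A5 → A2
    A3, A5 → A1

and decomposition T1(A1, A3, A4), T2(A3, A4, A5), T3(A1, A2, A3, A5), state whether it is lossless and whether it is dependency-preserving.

lossless and dependency-preserving

Lossless test (chase): Rows 1 and 3 agree on A1, A3; apply A1, A3→A2 and equate their A2 entries. Rows 2 and 3 agree on A5; apply A5→A2, A3 and equate their A2, A3 entries. Rows 2 and 3 agree on A3, A5; apply A3, A5→A1 and equate their A1 entries. Row 2 is now all distinguished symbols — the join is lossless.
Dependency preservation: A1, A4, A5 → A2 is not contained in any single fragment, but the restricted closure of its left-hand side across the fragments still reaches the right-hand side; the remaining FDs each lie inside some fragment. All dependencies are preserved.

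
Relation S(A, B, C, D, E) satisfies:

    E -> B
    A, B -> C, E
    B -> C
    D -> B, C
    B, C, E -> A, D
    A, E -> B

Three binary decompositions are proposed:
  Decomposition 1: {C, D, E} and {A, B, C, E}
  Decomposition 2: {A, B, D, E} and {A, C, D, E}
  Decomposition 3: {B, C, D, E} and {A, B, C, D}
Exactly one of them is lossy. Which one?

Decomposition 3

Decomposition 1: common = {C, E}, closure = {A, B, C, D, E} → lossless.
Decomposition 2: common = {A, D, E}, closure = {A, B, C, D, E} → lossless.
Decomposition 3: common = {B, C, D}, closure = {B, C, D} → lossy.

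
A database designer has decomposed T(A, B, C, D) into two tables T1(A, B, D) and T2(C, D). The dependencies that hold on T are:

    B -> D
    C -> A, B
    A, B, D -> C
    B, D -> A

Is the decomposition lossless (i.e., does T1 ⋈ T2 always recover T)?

No

Common attributes: T1 ∩ T2 = {D}.
No dependency enlarges {D}, so (D)⁺ = {D}.
The closure contains neither all of T1 = {A, B, D} nor all of T2 = {C, D}, so the common attributes are not a superkey of either fragment. The join is lossy.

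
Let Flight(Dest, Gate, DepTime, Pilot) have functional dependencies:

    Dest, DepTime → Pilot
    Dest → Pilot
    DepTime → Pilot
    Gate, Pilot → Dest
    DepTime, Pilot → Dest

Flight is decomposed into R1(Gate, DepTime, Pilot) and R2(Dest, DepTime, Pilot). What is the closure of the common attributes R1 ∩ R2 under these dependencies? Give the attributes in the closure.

R1 ∩ R2 = {DepTime, Pilot}.
DepTime, Pilot → Dest applies, adding Dest
Closure: {Dest, DepTime, Pilot}.

Dest, DepTime, Pilot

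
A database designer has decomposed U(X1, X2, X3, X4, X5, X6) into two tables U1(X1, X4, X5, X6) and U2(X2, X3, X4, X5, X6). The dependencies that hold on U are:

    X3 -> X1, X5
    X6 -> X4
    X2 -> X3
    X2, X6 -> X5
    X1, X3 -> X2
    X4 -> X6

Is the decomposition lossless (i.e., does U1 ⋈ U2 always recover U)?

No

Common attributes: U1 ∩ U2 = {X4, X5, X6}.
No dependency enlarges {X4, X5, X6}, so (X4, X5, X6)⁺ = {X4, X5, X6}.
The closure contains neither all of U1 = {X1, X4, X5, X6} nor all of U2 = {X2, X3, X4, X5, X6}, so the common attributes are not a superkey of either fragment. The join is lossy.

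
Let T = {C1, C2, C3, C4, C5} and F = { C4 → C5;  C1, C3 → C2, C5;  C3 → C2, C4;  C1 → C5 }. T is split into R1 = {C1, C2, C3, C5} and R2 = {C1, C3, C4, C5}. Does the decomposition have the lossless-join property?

Yes

Common attributes: R1 ∩ R2 = {C1, C3, C5}.
Closure of {C1, C3, C5}: C1, C3 → C2, C5 applies, adding C2; C3 → C2, C4 applies, adding C4. So (C1, C3, C5)⁺ = {C1, C2, C3, C4, C5}.
This closure contains every attribute of R1, so R1 ∩ R2 → R1. The join is lossless.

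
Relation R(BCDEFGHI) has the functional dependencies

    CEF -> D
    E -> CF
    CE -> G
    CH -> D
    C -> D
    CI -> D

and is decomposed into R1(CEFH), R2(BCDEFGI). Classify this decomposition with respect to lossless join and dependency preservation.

Lossless test: (CEF)⁺ = {CDEFG}, which is a superkey of neither fragment — lossy.
Dependency preservation: CH → D is not contained in any single fragment, but the restricted closure of its left-hand side across the fragments still reaches the right-hand side; the remaining FDs each lie inside some fragment. All dependencies are preserved.

lossy but dependency-preserving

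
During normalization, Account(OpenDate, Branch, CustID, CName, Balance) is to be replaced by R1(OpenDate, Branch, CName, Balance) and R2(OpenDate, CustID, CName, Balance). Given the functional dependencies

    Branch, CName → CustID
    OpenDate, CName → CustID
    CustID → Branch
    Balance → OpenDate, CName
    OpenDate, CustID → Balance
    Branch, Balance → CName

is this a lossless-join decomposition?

Common attributes: R1 ∩ R2 = {OpenDate, CName, Balance}.
Closure of {OpenDate, CName, Balance}: OpenDate, CName → CustID applies, adding CustID; CustID → Branch applies, adding Branch. So (OpenDate, CName, Balance)⁺ = {OpenDate, Branch, CustID, CName, Balance}.
This closure contains every attribute of R1, so R1 ∩ R2 → R1. The join is lossless.

Yes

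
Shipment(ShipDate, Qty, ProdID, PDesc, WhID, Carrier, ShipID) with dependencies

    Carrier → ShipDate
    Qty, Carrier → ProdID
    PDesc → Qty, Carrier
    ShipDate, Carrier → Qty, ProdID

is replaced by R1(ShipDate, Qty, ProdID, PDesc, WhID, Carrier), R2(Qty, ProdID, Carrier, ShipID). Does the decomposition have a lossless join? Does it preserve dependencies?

Lossless test: (Qty, ProdID, Carrier)⁺ = {ShipDate, Qty, ProdID, Carrier}, which is a superkey of neither fragment — lossy.
Dependency preservation: every FD's attributes lie within a single fragment, so each can be enforced locally — preserved.

lossy but dependency-preserving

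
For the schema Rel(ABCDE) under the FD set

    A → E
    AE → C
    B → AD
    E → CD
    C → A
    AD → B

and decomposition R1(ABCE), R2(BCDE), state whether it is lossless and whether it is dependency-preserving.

Lossless test: (BCE)⁺ = {ABCDE}, which contains all of one fragment — lossless.
Dependency preservation: B → AD; AD → B are not contained in any single fragment, but the restricted closure of each left-hand side across the fragments still reaches the right-hand side; the remaining FDs each lie inside some fragment. All dependencies are preserved.

lossless and dependency-preserving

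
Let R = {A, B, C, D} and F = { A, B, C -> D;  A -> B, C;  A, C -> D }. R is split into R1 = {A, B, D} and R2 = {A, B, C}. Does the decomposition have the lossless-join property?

Yes

Common attributes: R1 ∩ R2 = {A, B}.
Closure of {A, B}: A → B, C applies, adding C; A, C → D applies, adding D. So (A, B)⁺ = {A, B, C, D}.
This closure contains every attribute of R1, so R1 ∩ R2 → R1. The join is lossless.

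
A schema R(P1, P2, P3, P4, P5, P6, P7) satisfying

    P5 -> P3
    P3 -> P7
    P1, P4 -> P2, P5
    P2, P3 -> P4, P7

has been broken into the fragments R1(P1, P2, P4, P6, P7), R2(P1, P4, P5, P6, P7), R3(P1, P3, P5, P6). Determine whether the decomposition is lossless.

Yes

Chase test. Columns are P1, P2, P3, P4, P5, P6, P7; row i has aⱼ where attribute j ∈ Ri, else bᵢⱼ.
Initial tableau (one row per fragment):
  row 1: a1 a2 b13 a4 b15 a6 a7
  row 2: a1 b22 b23 a4 a5 a6 a7
  row 3: a1 b32 a3 b34 a5 a6 b37
Rows 2 and 3 agree on P5; apply P5→P3 and equate their P3 entries.
Rows 2 and 3 agree on P3; apply P3→P7 and equate their P7 entries.
Rows 1 and 2 agree on P1, P4; apply P1, P4→P2, P5 and equate their P2, P5 entries.
Rows 1 and 2 agree on P5; apply P5→P3 and equate their P3 entries.
Row 1 is now all distinguished symbols — the join is lossless.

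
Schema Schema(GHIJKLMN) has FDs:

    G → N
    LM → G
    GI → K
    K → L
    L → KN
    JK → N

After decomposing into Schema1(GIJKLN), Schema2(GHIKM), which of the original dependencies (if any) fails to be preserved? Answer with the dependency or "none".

G → N lies within Schema1.
LM → G: restricted closure across fragments reaches G.
GI → K lies within Schema1.
K → L lies within Schema1.
L → KN lies within Schema1.
JK → N lies within Schema1.
Every dependency is enforceable on the fragments, so the decomposition is dependency-preserving.

none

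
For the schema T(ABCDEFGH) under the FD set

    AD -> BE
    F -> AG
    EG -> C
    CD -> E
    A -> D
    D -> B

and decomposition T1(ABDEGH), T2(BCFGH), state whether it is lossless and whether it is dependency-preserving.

lossy and not dependency-preserving

Lossless test: (BGH)⁺ = {BGH}, which is a superkey of neither fragment — lossy.
Dependency preservation: the restricted closure of {F} across the fragments never reaches {AG}, so F → AG cannot be enforced without a join — not preserved.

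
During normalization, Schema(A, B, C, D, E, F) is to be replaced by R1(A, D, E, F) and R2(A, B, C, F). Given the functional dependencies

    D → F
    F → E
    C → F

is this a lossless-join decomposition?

Common attributes: R1 ∩ R2 = {A, F}.
Closure of {A, F}: F → E applies, adding E. So (A, F)⁺ = {A, E, F}.
The closure contains neither all of R1 = {A, D, E, F} nor all of R2 = {A, B, C, F}, so the common attributes are not a superkey of either fragment. The join is lossy.

No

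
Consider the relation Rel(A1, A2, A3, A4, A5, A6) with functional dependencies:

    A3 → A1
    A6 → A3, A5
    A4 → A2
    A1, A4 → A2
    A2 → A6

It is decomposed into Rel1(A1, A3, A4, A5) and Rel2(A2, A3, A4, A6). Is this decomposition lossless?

Common attributes: Rel1 ∩ Rel2 = {A3, A4}.
Closure of {A3, A4}: A3 → A1 applies, adding A1; A4 → A2 applies, adding A2; A2 → A6 applies, adding A6; A6 → A3, A5 applies, adding A5. So (A3, A4)⁺ = {A1, A2, A3, A4, A5, A6}.
This closure contains every attribute of Rel1, so Rel1 ∩ Rel2 → Rel1. The join is lossless.

Yes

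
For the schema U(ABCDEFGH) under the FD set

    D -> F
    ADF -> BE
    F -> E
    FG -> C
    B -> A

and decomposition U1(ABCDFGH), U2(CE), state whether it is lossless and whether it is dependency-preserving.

Lossless test: (C)⁺ = {C}, which is a superkey of neither fragment — lossy.
Dependency preservation: the restricted closure of {ADF} across the fragments never reaches {BE}, so ADF → BE cannot be enforced without a join — not preserved.

lossy and not dependency-preserving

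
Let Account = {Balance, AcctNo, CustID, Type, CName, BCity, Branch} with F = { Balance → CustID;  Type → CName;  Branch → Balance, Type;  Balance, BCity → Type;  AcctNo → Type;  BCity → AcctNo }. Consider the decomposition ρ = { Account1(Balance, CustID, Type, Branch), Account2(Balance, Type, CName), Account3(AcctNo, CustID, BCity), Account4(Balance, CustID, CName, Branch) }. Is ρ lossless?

No

Chase test. Columns are Balance, AcctNo, CustID, Type, CName, BCity, Branch; row i has aⱼ where attribute j ∈ Accounti, else bᵢⱼ.
Initial tableau (one row per fragment):
  row 1: a1 b12 a3 a4 b15 b16 a7
  row 2: a1 b22 b23 a4 a5 b26 b27
  row 3: b31 a2 a3 b34 b35 a6 b37
  row 4: a1 b42 a3 b44 a5 b46 a7
Rows 1 and 2 agree on Balance; apply Balance→CustID and equate their CustID entries.
Rows 1 and 2 agree on Type; apply Type→CName and equate their CName entries.
Rows 1 and 4 agree on Branch; apply Branch→Balance, Type and equate their Balance, Type entries.
No row becomes fully distinguished — the join is lossy.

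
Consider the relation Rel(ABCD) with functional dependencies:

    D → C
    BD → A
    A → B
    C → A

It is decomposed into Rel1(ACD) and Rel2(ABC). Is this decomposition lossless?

Yes

Common attributes: Rel1 ∩ Rel2 = {AC}.
Closure of {AC}: A → B applies, adding B. So (AC)⁺ = {ABC}.
This closure contains every attribute of Rel2, so Rel1 ∩ Rel2 → Rel2. The join is lossless.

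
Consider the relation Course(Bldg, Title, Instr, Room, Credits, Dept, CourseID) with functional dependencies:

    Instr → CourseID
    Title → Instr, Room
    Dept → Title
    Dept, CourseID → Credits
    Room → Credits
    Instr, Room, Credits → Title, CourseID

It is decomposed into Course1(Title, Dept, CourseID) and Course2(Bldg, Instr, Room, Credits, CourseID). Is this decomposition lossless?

Common attributes: Course1 ∩ Course2 = {CourseID}.
No dependency enlarges {CourseID}, so (CourseID)⁺ = {CourseID}.
The closure contains neither all of Course1 = {Title, Dept, CourseID} nor all of Course2 = {Bldg, Instr, Room, Credits, CourseID}, so the common attributes are not a superkey of either fragment. The join is lossy.

No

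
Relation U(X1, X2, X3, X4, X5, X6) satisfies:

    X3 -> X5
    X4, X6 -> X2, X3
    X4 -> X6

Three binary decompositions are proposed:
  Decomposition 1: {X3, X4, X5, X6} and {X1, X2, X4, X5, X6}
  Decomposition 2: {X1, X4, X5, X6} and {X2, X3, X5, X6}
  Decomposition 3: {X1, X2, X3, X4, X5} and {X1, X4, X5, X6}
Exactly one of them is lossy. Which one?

Decomposition 2

Decomposition 1: common = {X4, X5, X6}, closure = {X2, X3, X4, X5, X6} → lossless.
Decomposition 2: common = {X5, X6}, closure = {X5, X6} → lossy.
Decomposition 3: common = {X1, X4, X5}, closure = {X1, X2, X3, X4, X5, X6} → lossless.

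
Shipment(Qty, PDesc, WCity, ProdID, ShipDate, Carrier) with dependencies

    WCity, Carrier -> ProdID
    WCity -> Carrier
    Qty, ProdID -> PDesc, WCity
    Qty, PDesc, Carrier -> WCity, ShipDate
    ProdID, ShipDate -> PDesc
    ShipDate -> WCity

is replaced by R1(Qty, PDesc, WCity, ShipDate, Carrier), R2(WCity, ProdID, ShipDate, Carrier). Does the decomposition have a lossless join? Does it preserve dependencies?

lossless but not dependency-preserving

Lossless test: (WCity, ShipDate, Carrier)⁺ = {PDesc, WCity, ProdID, ShipDate, Carrier}, which contains all of one fragment — lossless.
Dependency preservation: the restricted closure of {Qty, ProdID} across the fragments never reaches {PDesc, WCity}, so Qty, ProdID → PDesc, WCity cannot be enforced without a join — not preserved.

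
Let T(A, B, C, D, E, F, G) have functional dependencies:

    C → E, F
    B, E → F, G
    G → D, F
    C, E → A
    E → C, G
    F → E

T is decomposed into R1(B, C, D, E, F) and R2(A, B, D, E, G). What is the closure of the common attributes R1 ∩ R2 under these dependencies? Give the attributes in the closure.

A, B, C, D, E, F, G

R1 ∩ R2 = {B, D, E}.
B, E → F, G applies, adding F, G
E → C, G applies, adding C
C, E → A applies, adding A
Closure: {A, B, C, D, E, F, G}.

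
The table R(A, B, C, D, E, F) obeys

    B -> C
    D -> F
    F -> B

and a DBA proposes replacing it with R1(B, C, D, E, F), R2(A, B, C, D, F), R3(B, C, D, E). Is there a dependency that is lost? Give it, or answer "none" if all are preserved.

B → C lies within R1.
D → F lies within R1.
F → B lies within R1.
Every dependency is enforceable on the fragments, so the decomposition is dependency-preserving.

none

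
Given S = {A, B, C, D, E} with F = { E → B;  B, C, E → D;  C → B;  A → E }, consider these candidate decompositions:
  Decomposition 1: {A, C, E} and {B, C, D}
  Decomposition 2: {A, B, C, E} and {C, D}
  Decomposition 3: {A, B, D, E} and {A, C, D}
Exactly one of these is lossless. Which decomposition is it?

Decomposition 1: common = {C}, closure = {B, C} → lossy.
Decomposition 2: common = {C}, closure = {B, C} → lossy.
Decomposition 3: common = {A, D}, closure = {A, B, D, E} → lossless.

Decomposition 3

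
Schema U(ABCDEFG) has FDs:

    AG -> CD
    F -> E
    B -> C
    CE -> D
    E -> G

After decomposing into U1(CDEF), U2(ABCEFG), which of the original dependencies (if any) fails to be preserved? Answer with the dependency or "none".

AG -> CD

Check AG → CD: no single fragment contains all of {ACDG}, and the restricted closure of {AG} across the fragments never reaches {CD}.
F → E is preserved.
B → C is preserved.
CE → D is preserved.
E → G is preserved.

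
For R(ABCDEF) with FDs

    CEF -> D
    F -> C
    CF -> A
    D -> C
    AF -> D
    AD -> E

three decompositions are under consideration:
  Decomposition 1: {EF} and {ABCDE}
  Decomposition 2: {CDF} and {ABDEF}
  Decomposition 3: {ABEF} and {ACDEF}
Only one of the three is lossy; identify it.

Decomposition 1

Decomposition 1: common = {E}, closure = {E} → lossy.
Decomposition 2: common = {DF}, closure = {ACDEF} → lossless.
Decomposition 3: common = {AEF}, closure = {ACDEF} → lossless.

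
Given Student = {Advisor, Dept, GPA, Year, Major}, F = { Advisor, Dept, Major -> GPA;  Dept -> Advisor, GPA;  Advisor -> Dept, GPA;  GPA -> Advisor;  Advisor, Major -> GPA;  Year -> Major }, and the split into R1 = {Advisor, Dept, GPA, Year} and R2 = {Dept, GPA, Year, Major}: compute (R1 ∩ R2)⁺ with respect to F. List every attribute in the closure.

R1 ∩ R2 = {Dept, GPA, Year}.
Dept → Advisor, GPA applies, adding Advisor
Year → Major applies, adding Major
Closure: {Advisor, Dept, GPA, Year, Major}.

Advisor, Dept, GPA, Year, Major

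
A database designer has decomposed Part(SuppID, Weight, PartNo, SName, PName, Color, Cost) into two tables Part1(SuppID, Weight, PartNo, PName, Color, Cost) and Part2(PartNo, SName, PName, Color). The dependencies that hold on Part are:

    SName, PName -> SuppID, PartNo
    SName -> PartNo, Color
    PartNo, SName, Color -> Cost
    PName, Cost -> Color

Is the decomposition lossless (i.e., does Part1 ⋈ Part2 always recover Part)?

Common attributes: Part1 ∩ Part2 = {PartNo, PName, Color}.
No dependency enlarges {PartNo, PName, Color}, so (PartNo, PName, Color)⁺ = {PartNo, PName, Color}.
The closure contains neither all of Part1 = {SuppID, Weight, PartNo, PName, Color, Cost} nor all of Part2 = {PartNo, SName, PName, Color}, so the common attributes are not a superkey of either fragment. The join is lossy.

No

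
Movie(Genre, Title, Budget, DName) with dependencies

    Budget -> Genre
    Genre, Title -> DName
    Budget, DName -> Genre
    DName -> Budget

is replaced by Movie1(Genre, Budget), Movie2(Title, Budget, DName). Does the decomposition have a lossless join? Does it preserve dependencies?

lossless but not dependency-preserving

Lossless test: (Budget)⁺ = {Genre, Budget}, which contains all of one fragment — lossless.
Dependency preservation: the restricted closure of {Genre, Title} across the fragments never reaches {DName}, so Genre, Title → DName cannot be enforced without a join — not preserved.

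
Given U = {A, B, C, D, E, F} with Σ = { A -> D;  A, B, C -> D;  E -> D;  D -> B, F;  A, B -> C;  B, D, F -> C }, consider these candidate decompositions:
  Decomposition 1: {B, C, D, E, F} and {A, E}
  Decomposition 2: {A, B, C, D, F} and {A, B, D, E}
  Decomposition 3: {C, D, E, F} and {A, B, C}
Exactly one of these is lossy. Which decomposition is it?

Decomposition 1: common = {E}, closure = {B, C, D, E, F} → lossless.
Decomposition 2: common = {A, B, D}, closure = {A, B, C, D, F} → lossless.
Decomposition 3: common = {C}, closure = {C} → lossy.

Decomposition 3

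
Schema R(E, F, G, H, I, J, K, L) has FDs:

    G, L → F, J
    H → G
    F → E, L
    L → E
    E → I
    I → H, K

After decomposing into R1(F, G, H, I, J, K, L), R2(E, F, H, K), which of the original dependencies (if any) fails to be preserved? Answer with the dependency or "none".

E → I

Check E → I: no single fragment contains all of {E, I}, and the restricted closure of {E} across the fragments never reaches {I}.
G, L → F, J is preserved.
H → G is preserved.
F → E, L is preserved.
L → E is preserved.
I → H, K is preserved.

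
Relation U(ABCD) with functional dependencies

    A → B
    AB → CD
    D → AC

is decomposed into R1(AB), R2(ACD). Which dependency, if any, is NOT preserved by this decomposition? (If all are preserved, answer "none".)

A → B lies within R1.
AB → CD: restricted closure across fragments reaches CD.
D → AC lies within R2.
Every dependency is enforceable on the fragments, so the decomposition is dependency-preserving.

none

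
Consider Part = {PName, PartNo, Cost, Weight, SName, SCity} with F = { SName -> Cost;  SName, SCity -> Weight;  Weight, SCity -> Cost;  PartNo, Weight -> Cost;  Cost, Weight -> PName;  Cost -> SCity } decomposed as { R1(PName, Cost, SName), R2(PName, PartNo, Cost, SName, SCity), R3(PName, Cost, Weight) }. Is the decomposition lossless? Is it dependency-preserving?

Lossless test (chase): Rows 1 and 2 agree on Cost; apply Cost→SCity and equate their SCity entries. Rows 1 and 3 agree on Cost; apply Cost→SCity and equate their SCity entries. Rows 1 and 2 agree on SName, SCity; apply SName, SCity→Weight and equate their Weight entries. No row becomes fully distinguished — the join is lossy.
Dependency preservation: the restricted closure of {SName, SCity} across the fragments never reaches {Weight}, so SName, SCity → Weight cannot be enforced without a join — not preserved.

lossy and not dependency-preserving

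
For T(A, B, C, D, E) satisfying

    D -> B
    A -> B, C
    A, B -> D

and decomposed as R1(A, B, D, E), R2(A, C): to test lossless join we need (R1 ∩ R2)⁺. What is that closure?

R1 ∩ R2 = {A}.
A → B, C applies, adding B, C
A, B → D applies, adding D
Closure: {A, B, C, D}.

A, B, C, D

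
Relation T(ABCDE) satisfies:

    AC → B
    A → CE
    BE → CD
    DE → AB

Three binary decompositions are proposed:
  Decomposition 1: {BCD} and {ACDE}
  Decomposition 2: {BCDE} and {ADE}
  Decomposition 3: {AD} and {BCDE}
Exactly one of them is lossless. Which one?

Decomposition 1: common = {CD}, closure = {CD} → lossy.
Decomposition 2: common = {DE}, closure = {ABCDE} → lossless.
Decomposition 3: common = {D}, closure = {D} → lossy.

Decomposition 2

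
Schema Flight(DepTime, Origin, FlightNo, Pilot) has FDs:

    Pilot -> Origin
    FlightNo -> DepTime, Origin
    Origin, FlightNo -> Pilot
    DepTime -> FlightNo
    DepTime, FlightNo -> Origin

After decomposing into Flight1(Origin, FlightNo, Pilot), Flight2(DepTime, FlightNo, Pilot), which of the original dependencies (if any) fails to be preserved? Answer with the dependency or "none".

none

Pilot → Origin lies within Flight1.
FlightNo → DepTime, Origin: restricted closure across fragments reaches DepTime, Origin.
Origin, FlightNo → Pilot lies within Flight1.
DepTime → FlightNo lies within Flight2.
DepTime, FlightNo → Origin: restricted closure across fragments reaches Origin.
Every dependency is enforceable on the fragments, so the decomposition is dependency-preserving.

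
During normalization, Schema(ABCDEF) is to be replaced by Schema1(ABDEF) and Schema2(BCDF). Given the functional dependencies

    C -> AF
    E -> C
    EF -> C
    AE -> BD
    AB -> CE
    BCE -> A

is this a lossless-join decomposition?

Common attributes: Schema1 ∩ Schema2 = {BDF}.
No dependency enlarges {BDF}, so (BDF)⁺ = {BDF}.
The closure contains neither all of Schema1 = {ABDEF} nor all of Schema2 = {BCDF}, so the common attributes are not a superkey of either fragment. The join is lossy.

No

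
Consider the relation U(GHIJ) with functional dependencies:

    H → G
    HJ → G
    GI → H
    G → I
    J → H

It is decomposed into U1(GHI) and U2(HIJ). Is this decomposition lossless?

Common attributes: U1 ∩ U2 = {HI}.
Closure of {HI}: H → G applies, adding G. So (HI)⁺ = {GHI}.
This closure contains every attribute of U1, so U1 ∩ U2 → U1. The join is lossless.

Yes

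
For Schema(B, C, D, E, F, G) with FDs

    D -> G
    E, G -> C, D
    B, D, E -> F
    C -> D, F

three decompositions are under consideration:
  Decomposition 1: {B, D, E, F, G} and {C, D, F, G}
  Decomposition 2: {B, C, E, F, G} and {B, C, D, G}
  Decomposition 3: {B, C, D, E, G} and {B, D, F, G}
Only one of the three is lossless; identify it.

Decomposition 2

Decomposition 1: common = {D, F, G}, closure = {D, F, G} → lossy.
Decomposition 2: common = {B, C, G}, closure = {B, C, D, F, G} → lossless.
Decomposition 3: common = {B, D, G}, closure = {B, D, G} → lossy.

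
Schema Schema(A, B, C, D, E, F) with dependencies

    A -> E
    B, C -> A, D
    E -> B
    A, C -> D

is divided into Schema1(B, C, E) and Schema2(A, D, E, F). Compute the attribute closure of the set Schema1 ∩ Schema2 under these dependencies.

B, E

Schema1 ∩ Schema2 = {E}.
E → B applies, adding B
Closure: {B, E}.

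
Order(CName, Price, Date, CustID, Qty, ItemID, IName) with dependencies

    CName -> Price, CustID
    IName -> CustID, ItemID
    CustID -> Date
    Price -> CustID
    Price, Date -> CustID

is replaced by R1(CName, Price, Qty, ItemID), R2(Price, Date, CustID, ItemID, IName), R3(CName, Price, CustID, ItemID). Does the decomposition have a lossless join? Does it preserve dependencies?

lossy but dependency-preserving

Lossless test (chase): Rows 1 and 3 agree on CName; apply CName→Price, CustID and equate their Price, CustID entries. Rows 1 and 2 agree on CustID; apply CustID→Date and equate their Date entries. Rows 1 and 3 agree on CustID; apply CustID→Date and equate their Date entries. No row becomes fully distinguished — the join is lossy.
Dependency preservation: every FD's attributes lie within a single fragment, so each can be enforced locally — preserved.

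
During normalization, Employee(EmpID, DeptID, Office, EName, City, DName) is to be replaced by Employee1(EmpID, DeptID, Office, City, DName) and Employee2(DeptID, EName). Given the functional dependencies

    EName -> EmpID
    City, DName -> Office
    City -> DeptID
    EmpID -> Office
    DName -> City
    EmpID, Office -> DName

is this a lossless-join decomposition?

No

Common attributes: Employee1 ∩ Employee2 = {DeptID}.
No dependency enlarges {DeptID}, so (DeptID)⁺ = {DeptID}.
The closure contains neither all of Employee1 = {EmpID, DeptID, Office, City, DName} nor all of Employee2 = {DeptID, EName}, so the common attributes are not a superkey of either fragment. The join is lossy.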